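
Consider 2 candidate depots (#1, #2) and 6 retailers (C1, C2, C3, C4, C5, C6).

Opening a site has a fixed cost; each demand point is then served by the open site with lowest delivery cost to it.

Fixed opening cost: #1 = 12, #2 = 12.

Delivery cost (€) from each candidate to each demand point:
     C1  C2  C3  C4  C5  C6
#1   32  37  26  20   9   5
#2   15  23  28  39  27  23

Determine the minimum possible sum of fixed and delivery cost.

122

Open {#1, #2}: assign each demand point to its cheapest open site.
  C1→#2 15, C2→#2 23, C3→#1 26, C4→#1 20, C5→#1 9, C6→#1 5
  delivery cost 98, fixed 24 → total 122.
Compare {#1}: delivery cost 129 + fixed 12 = 141.
Compare {#2}: delivery cost 155 + fixed 12 = 167.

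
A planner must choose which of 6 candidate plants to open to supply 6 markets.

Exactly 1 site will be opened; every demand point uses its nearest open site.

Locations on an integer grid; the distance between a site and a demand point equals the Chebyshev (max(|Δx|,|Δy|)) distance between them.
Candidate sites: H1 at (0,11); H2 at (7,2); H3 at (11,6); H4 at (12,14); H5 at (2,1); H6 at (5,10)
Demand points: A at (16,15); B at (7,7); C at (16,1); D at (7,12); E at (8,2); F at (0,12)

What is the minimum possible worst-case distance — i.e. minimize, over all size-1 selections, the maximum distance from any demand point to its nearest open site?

11

Open {H3}.
  Farthest demand point is F at distance 11 (to H3); all others are ≤ 11.
With {H6} the worst case is 11.
With {H2} the worst case is 13.
No size-1 selection achieves below 11.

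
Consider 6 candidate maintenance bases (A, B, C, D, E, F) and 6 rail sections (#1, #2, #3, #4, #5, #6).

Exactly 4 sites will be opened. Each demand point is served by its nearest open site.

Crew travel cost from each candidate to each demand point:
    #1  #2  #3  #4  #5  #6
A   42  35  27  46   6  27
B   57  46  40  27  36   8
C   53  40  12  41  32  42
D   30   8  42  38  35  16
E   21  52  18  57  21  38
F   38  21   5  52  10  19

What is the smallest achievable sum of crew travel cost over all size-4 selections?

79

Open {B, D, E, F}.
  #1→E 21, #2→D 8, #3→F 5, #4→B 27, #5→F 10, #6→B 8  ⇒ total 79.
Compare {A, B, D, F}: total 84.
Compare {A, B, D, E}: total 88.
No size-4 selection does better; minimum is 79.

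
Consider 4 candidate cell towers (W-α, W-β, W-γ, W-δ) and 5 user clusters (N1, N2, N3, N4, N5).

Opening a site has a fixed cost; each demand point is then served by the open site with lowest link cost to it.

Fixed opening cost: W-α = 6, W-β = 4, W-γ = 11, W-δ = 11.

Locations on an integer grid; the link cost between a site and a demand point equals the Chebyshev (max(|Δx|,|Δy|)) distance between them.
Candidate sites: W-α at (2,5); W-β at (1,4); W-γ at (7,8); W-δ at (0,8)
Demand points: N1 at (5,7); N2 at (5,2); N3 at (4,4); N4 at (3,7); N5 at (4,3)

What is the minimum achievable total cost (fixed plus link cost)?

18

Open {W-α}: assign each demand point to its cheapest open site.
  N1→W-α 3, N2→W-α 3, N3→W-α 2, N4→W-α 2, N5→W-α 2
  link cost 12, fixed 6 → total 18.
Compare {W-β}: link cost 17 + fixed 4 = 21.
Compare {W-α, W-β}: link cost 12 + fixed 10 = 22.
Compare {W-α, W-γ}: link cost 11 + fixed 17 = 28.
All other subsets cost ≥ 21. Minimum total cost: 18.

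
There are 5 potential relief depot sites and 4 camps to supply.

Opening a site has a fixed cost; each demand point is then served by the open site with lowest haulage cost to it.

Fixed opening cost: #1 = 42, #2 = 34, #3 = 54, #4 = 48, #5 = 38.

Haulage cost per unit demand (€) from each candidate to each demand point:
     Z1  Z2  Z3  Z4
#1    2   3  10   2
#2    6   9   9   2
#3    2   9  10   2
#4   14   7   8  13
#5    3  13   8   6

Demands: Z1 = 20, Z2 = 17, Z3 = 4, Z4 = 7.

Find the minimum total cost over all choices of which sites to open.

187

Open {#1}: assign each demand point to its cheapest open site.
  Z1→#1 20×2=40, Z2→#1 17×3=51, Z3→#1 4×10=40, Z4→#1 7×2=14
  haulage cost 145, fixed 42 → total 187.
Compare {#1, #2}: haulage cost 141 + fixed 76 = 217.
Compare {#1, #5}: haulage cost 137 + fixed 80 = 217.
Compare {#1, #4}: haulage cost 137 + fixed 90 = 227.
All other subsets cost ≥ 217. Minimum total cost: 187.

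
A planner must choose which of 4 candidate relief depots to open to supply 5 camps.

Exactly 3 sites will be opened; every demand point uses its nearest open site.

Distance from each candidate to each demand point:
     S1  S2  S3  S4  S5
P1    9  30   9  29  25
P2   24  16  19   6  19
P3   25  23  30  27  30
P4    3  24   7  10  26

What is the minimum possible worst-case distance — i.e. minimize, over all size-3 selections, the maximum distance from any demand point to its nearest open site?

19

Open {P1, P2, P3}.
  Farthest demand point is S5 at distance 19 (to P2); all others are ≤ 19.
With {P1, P2, P4} the worst case is 19.
With {P2, P3, P4} the worst case is 19.
No size-3 selection achieves below 19.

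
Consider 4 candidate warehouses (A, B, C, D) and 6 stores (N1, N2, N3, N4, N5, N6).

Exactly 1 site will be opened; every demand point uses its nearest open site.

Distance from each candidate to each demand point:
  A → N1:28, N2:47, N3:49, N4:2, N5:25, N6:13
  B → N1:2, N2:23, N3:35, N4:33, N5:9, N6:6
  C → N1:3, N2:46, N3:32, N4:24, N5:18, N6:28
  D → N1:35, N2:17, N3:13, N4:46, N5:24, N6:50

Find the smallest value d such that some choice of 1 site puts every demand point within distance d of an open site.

Open {B}.
  Farthest demand point is N3 at distance 35 (to B); all others are ≤ 35.
With {C} the worst case is 46.
With {A} the worst case is 49.
No size-1 selection achieves below 35.

35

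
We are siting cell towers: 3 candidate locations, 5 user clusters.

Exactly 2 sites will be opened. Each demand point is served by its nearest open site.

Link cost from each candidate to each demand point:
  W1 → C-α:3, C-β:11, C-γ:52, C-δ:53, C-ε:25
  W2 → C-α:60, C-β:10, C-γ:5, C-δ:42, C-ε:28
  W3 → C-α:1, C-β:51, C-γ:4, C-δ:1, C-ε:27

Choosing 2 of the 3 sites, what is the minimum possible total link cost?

42

Open {W1, W3}.
  C-α→W3 1, C-β→W1 11, C-γ→W3 4, C-δ→W3 1, C-ε→W1 25  ⇒ total 42.
Compare {W2, W3}: total 43.
Compare {W1, W2}: total 85.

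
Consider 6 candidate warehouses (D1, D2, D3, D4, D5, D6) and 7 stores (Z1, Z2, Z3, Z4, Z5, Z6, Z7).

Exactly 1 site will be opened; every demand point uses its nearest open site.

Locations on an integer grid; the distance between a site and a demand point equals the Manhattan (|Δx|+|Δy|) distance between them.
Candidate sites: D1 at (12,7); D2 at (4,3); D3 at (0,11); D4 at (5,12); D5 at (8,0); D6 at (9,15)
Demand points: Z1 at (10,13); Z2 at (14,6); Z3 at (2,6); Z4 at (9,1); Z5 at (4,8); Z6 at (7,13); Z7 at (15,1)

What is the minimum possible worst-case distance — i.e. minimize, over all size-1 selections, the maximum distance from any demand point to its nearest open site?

11

Open {D1}.
  Farthest demand point is Z3 at distance 11 (to D1); all others are ≤ 11.
With {D5} the worst case is 15.
With {D2} the worst case is 16.
No size-1 selection achieves below 11.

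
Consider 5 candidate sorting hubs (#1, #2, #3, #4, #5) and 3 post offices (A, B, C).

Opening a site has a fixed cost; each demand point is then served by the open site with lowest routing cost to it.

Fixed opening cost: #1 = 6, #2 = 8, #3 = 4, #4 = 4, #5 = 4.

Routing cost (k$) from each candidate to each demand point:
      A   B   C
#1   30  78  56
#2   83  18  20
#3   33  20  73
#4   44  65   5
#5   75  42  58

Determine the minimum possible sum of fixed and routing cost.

66

Open {#3, #4}: assign each demand point to its cheapest open site.
  A→#3 33, B→#3 20, C→#4 5
  routing cost 58, fixed 8 → total 66.
Compare {#1, #3, #4}: routing cost 55 + fixed 14 = 69.
Compare {#3, #4, #5}: routing cost 58 + fixed 12 = 70.
Compare {#1, #2, #4}: routing cost 53 + fixed 18 = 71.
All other subsets cost ≥ 69. Minimum total cost: 66.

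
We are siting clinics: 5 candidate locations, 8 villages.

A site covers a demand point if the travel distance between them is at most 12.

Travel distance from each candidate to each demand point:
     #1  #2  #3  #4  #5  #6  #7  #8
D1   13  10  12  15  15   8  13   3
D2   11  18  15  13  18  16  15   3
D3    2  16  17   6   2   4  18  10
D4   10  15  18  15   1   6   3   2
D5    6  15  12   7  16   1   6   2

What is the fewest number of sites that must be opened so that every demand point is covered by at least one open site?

3

Coverage sets (demand points within 12 of each site):
  D1: {#2, #3, #6, #8}
  D2: {#1, #8}
  D3: {#1, #4, #5, #6, #8}
  D4: {#1, #5, #6, #7, #8}
  D5: {#1, #3, #4, #6, #7, #8}
No 2 sites suffice: every size-2 union leaves at least one demand point uncovered.
But {D1, D3, D4} covers everything, so the minimum is 3.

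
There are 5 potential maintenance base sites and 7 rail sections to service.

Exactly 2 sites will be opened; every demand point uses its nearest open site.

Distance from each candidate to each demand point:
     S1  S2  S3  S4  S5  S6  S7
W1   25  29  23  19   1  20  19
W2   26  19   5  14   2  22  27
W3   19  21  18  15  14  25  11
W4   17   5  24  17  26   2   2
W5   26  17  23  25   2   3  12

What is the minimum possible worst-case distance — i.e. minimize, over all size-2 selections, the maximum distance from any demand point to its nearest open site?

17

Open {W2, W4}.
  Farthest demand point is S1 at distance 17 (to W4); all others are ≤ 17.
With {W3, W4} the worst case is 18.
With {W3, W5} the worst case is 19.
No size-2 selection achieves below 17.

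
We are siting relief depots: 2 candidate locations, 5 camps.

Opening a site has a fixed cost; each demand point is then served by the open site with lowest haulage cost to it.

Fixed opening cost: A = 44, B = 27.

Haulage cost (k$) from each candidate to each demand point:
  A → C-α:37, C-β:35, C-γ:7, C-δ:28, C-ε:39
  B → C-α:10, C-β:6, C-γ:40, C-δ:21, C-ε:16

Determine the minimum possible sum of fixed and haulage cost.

120

Open {B}: assign each demand point to its cheapest open site.
  C-α→B 10, C-β→B 6, C-γ→B 40, C-δ→B 21, C-ε→B 16
  haulage cost 93, fixed 27 → total 120.
Compare {A, B}: haulage cost 60 + fixed 71 = 131.
Compare {A}: haulage cost 146 + fixed 44 = 190.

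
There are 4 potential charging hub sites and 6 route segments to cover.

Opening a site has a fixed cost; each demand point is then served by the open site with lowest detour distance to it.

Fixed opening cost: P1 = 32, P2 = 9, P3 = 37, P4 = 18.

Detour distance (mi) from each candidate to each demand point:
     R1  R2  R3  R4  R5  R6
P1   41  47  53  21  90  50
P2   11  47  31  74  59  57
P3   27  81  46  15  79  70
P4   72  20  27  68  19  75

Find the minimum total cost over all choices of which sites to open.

207

Open {P1, P2, P4}: assign each demand point to its cheapest open site.
  R1→P2 11, R2→P4 20, R3→P4 27, R4→P1 21, R5→P4 19, R6→P1 50
  detour distance 148, fixed 59 → total 207.
Compare {P2, P3, P4}: detour distance 149 + fixed 64 = 213.
Compare {P1, P4}: detour distance 178 + fixed 50 = 228.
Compare {P2, P4}: detour distance 202 + fixed 27 = 229.
All other subsets cost ≥ 213. Minimum total cost: 207.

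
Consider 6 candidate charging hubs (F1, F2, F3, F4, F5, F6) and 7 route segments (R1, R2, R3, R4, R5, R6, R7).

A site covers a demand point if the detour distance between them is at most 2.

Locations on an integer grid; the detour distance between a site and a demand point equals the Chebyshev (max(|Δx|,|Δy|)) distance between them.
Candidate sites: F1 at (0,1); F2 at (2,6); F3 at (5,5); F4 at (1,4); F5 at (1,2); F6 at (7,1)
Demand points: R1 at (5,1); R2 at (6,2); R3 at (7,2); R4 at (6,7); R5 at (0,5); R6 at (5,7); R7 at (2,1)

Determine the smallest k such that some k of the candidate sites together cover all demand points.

4

Coverage sets (demand points within 2 of each site):
  F1: {R7}
  F2: {R5}
  F3: {R4, R6}
  F4: {R5}
  F5: {R7}
  F6: {R1, R2, R3}
No 3 sites suffice: every size-3 union leaves at least one demand point uncovered.
But {F1, F2, F3, F6} covers everything, so the minimum is 4.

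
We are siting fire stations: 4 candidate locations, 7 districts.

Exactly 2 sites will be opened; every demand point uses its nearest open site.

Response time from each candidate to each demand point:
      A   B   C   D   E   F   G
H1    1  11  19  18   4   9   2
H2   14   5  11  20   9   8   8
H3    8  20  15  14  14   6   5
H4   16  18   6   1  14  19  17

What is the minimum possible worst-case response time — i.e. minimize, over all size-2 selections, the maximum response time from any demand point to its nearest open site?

Open {H1, H4}.
  Farthest demand point is B at response time 11 (to H1); all others are ≤ 11.
With {H2, H3} the worst case is 14.
With {H2, H4} the worst case is 14.
No size-2 selection achieves below 11.

11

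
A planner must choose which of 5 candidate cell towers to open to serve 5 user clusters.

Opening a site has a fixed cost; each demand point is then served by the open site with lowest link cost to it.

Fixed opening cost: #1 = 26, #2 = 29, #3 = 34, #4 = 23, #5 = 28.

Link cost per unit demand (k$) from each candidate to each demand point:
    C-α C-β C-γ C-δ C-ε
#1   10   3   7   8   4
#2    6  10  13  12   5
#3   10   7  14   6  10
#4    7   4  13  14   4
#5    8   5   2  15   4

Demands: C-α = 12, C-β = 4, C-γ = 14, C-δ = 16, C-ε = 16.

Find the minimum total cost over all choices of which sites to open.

366

Open {#3, #5}: assign each demand point to its cheapest open site.
  C-α→#5 12×8=96, C-β→#5 4×5=20, C-γ→#5 14×2=28, C-δ→#3 16×6=96, C-ε→#5 16×4=64
  link cost 304, fixed 62 → total 366.
Compare {#2, #3, #5}: link cost 280 + fixed 91 = 371.
Compare {#3, #4, #5}: link cost 288 + fixed 85 = 373.
Compare {#1, #5}: link cost 328 + fixed 54 = 382.
All other subsets cost ≥ 371. Minimum total cost: 366.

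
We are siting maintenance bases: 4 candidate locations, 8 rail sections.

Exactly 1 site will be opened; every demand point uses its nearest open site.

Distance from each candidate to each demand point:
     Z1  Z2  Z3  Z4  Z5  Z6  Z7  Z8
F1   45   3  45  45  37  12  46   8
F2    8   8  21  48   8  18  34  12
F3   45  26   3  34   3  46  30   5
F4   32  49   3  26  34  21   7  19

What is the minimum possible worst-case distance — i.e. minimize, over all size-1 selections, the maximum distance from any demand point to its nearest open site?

46

Open {F1}.
  Farthest demand point is Z7 at distance 46 (to F1); all others are ≤ 46.
With {F3} the worst case is 46.
With {F2} the worst case is 48.
No size-1 selection achieves below 46.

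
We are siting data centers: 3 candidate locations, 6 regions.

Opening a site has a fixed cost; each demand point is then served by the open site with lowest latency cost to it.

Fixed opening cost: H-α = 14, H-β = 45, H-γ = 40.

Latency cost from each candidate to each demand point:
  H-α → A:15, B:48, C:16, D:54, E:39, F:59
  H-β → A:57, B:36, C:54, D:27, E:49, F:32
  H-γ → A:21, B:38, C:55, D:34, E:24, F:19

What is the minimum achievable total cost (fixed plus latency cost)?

Open {H-α, H-γ}: assign each demand point to its cheapest open site.
  A→H-α 15, B→H-γ 38, C→H-α 16, D→H-γ 34, E→H-γ 24, F→H-γ 19
  latency cost 146, fixed 54 → total 200.
Compare {H-α, H-β}: latency cost 165 + fixed 59 = 224.
Compare {H-γ}: latency cost 191 + fixed 40 = 231.
Compare {H-α, H-β, H-γ}: latency cost 137 + fixed 99 = 236.
All other subsets cost ≥ 224. Minimum total cost: 200.

200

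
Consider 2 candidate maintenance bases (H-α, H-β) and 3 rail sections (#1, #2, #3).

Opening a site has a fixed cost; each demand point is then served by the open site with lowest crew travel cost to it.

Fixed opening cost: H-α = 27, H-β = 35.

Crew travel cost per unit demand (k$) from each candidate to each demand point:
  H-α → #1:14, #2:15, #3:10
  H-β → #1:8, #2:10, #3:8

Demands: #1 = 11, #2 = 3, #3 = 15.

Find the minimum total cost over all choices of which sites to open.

273

Open {H-β}: assign each demand point to its cheapest open site.
  #1→H-β 11×8=88, #2→H-β 3×10=30, #3→H-β 15×8=120
  crew travel cost 238, fixed 35 → total 273.
Compare {H-α, H-β}: crew travel cost 238 + fixed 62 = 300.
Compare {H-α}: crew travel cost 349 + fixed 27 = 376.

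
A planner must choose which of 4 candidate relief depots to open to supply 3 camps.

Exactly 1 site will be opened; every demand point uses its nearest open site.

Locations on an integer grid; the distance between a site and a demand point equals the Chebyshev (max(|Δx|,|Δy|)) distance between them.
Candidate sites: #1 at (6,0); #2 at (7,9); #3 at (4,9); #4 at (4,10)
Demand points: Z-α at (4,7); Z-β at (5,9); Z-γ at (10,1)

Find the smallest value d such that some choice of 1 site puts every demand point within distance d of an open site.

8

Open {#2}.
  Farthest demand point is Z-γ at distance 8 (to #2); all others are ≤ 8.
With {#3} the worst case is 8.
With {#1} the worst case is 9.
No size-1 selection achieves below 8.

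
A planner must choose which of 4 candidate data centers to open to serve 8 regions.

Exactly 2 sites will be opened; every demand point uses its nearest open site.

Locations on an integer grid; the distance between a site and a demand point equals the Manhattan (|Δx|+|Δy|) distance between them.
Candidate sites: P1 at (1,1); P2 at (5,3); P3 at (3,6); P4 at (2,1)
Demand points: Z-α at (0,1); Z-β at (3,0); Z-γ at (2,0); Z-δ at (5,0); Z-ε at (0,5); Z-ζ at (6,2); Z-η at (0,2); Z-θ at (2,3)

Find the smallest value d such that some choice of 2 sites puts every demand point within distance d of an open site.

Open {P1, P2}.
  Farthest demand point is Z-ε at distance 5 (to P1); all others are ≤ 5.
With {P1, P4} the worst case is 5.
With {P3, P4} the worst case is 5.
No size-2 selection achieves below 5.

5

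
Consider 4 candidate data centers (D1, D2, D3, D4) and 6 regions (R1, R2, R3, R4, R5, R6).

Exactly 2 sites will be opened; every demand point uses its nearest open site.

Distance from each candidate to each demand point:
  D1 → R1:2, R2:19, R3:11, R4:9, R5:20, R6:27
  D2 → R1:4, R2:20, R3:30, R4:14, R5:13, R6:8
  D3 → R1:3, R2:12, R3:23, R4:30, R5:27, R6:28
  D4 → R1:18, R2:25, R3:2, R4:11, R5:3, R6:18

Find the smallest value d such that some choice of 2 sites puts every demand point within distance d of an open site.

Open {D3, D4}.
  Farthest demand point is R6 at distance 18 (to D4); all others are ≤ 18.
With {D1, D2} the worst case is 19.
With {D1, D4} the worst case is 19.
No size-2 selection achieves below 18.

18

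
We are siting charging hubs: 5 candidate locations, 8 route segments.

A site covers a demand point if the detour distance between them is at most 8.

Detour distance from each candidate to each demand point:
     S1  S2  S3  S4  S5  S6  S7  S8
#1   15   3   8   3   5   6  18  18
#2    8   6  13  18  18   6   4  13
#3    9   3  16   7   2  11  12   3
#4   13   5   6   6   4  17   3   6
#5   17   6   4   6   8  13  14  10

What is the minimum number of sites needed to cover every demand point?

Coverage sets (demand points within 8 of each site):
  #1: {S2, S3, S4, S5, S6}
  #2: {S1, S2, S6, S7}
  #3: {S2, S4, S5, S8}
  #4: {S2, S3, S4, S5, S7, S8}
  #5: {S2, S3, S4, S5}
No single site covers all 8 demand points.
But {#2, #4} covers everything, so the minimum is 2.

2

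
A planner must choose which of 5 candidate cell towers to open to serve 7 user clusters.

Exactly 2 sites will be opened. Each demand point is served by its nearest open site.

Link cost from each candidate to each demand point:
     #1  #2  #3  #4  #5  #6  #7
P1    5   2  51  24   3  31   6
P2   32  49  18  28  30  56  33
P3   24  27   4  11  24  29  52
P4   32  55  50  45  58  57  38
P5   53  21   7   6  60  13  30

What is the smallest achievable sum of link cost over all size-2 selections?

Open {P1, P5}.
  #1→P1 5, #2→P1 2, #3→P5 7, #4→P5 6, #5→P1 3, #6→P5 13, #7→P1 6  ⇒ total 42.
Compare {P1, P3}: total 60.
Compare {P1, P2}: total 89.
No size-2 selection does better; minimum is 42.

42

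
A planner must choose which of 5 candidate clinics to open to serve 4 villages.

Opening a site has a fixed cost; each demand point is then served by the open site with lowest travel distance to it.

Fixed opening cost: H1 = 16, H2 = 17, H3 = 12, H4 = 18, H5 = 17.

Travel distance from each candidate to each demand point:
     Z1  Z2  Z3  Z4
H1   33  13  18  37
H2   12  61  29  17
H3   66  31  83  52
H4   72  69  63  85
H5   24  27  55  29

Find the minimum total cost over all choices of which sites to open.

93

Open {H1, H2}: assign each demand point to its cheapest open site.
  Z1→H2 12, Z2→H1 13, Z3→H1 18, Z4→H2 17
  travel distance 60, fixed 33 → total 93.
Compare {H1, H2, H3}: travel distance 60 + fixed 45 = 105.
Compare {H1, H2, H5}: travel distance 60 + fixed 50 = 110.
Compare {H1, H2, H4}: travel distance 60 + fixed 51 = 111.
All other subsets cost ≥ 105. Minimum total cost: 93.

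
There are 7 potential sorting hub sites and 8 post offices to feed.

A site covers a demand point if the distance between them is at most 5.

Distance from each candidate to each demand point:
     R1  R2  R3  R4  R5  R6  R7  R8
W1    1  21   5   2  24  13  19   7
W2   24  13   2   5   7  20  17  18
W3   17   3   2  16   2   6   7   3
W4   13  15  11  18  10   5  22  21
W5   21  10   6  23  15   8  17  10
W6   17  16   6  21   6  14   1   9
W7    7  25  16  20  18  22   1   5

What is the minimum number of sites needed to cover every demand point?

4

Coverage sets (demand points within 5 of each site):
  W1: {R1, R3, R4}
  W2: {R3, R4}
  W3: {R2, R3, R5, R8}
  W4: {R6}
  W5: {}
  W6: {R7}
  W7: {R7, R8}
No 3 sites suffice: every size-3 union leaves at least one demand point uncovered.
But {W1, W3, W4, W6} covers everything, so the minimum is 4.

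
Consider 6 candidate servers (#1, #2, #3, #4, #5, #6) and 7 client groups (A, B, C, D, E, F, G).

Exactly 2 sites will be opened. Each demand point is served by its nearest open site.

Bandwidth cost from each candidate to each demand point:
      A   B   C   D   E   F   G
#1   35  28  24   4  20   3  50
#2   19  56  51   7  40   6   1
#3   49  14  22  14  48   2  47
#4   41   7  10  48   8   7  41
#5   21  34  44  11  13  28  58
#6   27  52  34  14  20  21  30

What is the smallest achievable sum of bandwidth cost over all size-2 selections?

Open {#2, #4}.
  A→#2 19, B→#4 7, C→#4 10, D→#2 7, E→#4 8, F→#2 6, G→#2 1  ⇒ total 58.
Compare {#1, #2}: total 99.
Compare {#4, #6}: total 103.
No size-2 selection does better; minimum is 58.

58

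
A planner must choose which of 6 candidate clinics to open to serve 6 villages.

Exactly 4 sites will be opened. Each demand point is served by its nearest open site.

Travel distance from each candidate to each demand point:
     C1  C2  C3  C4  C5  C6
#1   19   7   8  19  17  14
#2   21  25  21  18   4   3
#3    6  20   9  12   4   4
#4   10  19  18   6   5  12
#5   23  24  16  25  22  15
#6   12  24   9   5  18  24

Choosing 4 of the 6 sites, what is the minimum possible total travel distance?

Open {#1, #2, #3, #6}.
  C1→#3 6, C2→#1 7, C3→#1 8, C4→#6 5, C5→#2 4, C6→#2 3  ⇒ total 33.
Compare {#1, #2, #3, #4}: total 34.
Compare {#1, #3, #4, #6}: total 34.
No size-4 selection does better; minimum is 33.

33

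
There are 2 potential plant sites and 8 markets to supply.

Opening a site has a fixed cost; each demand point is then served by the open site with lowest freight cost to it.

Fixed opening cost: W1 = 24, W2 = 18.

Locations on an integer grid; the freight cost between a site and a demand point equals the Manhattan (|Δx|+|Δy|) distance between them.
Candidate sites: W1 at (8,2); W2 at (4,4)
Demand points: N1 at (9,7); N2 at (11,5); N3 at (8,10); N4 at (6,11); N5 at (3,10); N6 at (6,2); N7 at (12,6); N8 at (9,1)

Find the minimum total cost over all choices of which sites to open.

80

Open {W1}: assign each demand point to its cheapest open site.
  N1→W1 6, N2→W1 6, N3→W1 8, N4→W1 11, N5→W1 13, N6→W1 2, N7→W1 8, N8→W1 2
  freight cost 56, fixed 24 → total 80.
Compare {W2}: freight cost 64 + fixed 18 = 82.
Compare {W1, W2}: freight cost 48 + fixed 42 = 90.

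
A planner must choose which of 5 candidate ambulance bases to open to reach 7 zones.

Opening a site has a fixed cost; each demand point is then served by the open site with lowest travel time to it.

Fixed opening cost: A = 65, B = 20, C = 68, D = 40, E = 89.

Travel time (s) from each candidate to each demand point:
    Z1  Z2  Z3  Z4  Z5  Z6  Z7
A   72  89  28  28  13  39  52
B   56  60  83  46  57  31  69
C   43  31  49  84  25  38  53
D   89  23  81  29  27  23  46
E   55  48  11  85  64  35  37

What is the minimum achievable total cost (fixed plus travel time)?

334

Open {D, E}: assign each demand point to its cheapest open site.
  Z1→E 55, Z2→D 23, Z3→E 11, Z4→D 29, Z5→D 27, Z6→D 23, Z7→E 37
  travel time 205, fixed 129 → total 334.
Compare {A, D}: travel time 233 + fixed 105 = 338.
Compare {A, B, D}: travel time 217 + fixed 125 = 342.
Compare {B, D}: travel time 285 + fixed 60 = 345.
All other subsets cost ≥ 338. Minimum total cost: 334.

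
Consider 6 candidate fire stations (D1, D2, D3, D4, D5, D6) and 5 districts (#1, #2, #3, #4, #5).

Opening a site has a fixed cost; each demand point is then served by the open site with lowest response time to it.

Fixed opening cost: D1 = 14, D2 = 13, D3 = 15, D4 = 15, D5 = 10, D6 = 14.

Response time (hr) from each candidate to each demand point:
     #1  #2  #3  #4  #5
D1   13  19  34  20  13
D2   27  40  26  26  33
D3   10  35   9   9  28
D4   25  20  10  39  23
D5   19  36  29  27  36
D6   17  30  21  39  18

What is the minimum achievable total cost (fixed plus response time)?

89

Open {D1, D3}: assign each demand point to its cheapest open site.
  #1→D3 10, #2→D1 19, #3→D3 9, #4→D3 9, #5→D1 13
  response time 60, fixed 29 → total 89.
Compare {D1, D3, D5}: response time 60 + fixed 39 = 99.
Compare {D3, D4}: response time 71 + fixed 30 = 101.
Compare {D1, D2, D3}: response time 60 + fixed 42 = 102.
All other subsets cost ≥ 99. Minimum total cost: 89.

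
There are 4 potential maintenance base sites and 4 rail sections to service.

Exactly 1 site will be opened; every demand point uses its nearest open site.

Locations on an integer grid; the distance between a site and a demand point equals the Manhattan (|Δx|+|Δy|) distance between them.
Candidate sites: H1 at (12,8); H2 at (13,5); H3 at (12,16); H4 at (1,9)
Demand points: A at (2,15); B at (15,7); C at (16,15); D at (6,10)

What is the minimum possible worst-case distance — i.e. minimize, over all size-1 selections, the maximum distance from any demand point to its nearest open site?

Open {H3}.
  Farthest demand point is B at distance 12 (to H3); all others are ≤ 12.
With {H1} the worst case is 17.
With {H2} the worst case is 21.
No size-1 selection achieves below 12.

12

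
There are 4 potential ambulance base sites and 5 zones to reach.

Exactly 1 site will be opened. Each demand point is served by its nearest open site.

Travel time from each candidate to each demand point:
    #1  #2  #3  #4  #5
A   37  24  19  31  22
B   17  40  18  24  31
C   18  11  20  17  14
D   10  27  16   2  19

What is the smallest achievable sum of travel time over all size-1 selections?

74

Open {D}.
  #1→D 10, #2→D 27, #3→D 16, #4→D 2, #5→D 19  ⇒ total 74.
Compare {C}: total 80.
Compare {B}: total 130.
No size-1 selection does better; minimum is 74.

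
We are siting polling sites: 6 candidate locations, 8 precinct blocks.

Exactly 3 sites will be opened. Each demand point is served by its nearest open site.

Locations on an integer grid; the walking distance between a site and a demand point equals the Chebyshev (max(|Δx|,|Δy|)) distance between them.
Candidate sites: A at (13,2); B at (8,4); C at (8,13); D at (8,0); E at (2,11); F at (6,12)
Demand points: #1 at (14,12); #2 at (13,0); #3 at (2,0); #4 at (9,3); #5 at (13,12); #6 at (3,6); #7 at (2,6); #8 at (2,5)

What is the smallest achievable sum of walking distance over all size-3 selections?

Open {A, B, C}.
  #1→C 6, #2→A 2, #3→B 6, #4→B 1, #5→C 5, #6→B 5, #7→B 6, #8→B 6  ⇒ total 37.
Compare {B, C, E}: total 39.
Compare {A, C, D}: total 40.
No size-3 selection does better; minimum is 37.

37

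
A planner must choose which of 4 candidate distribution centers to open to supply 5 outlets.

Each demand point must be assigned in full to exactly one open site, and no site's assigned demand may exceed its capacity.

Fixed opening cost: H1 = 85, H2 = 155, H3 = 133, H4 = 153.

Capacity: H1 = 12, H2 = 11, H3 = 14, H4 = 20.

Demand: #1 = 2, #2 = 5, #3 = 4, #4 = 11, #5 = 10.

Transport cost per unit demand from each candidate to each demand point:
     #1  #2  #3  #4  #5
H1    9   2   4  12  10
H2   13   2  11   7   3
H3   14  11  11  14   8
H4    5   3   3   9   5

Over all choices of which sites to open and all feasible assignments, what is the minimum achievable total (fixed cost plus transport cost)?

482

Open {H1, H4}; cheapest assignment that respects the capacities:
  H1 (cap 12, load 12): #1, #5 — cost 2×9 + 10×10 = 118
  H4 (cap 20, load 20): #2, #3, #4 — cost 5×3 + 4×3 + 11×9 = 126
  Shipping 244, fixed 238 → total 482.
  Any other capacity-feasible assignment to {H1, H4} ships for at least 244.
Compare {H3, H4}: its best feasible assignment gives total 520.
Compare {H1, H2, H4}: its best feasible assignment gives total 552.
Every other set of open sites that can feasibly serve all demand totals ≥ 520 even under its best assignment. Minimum: 482.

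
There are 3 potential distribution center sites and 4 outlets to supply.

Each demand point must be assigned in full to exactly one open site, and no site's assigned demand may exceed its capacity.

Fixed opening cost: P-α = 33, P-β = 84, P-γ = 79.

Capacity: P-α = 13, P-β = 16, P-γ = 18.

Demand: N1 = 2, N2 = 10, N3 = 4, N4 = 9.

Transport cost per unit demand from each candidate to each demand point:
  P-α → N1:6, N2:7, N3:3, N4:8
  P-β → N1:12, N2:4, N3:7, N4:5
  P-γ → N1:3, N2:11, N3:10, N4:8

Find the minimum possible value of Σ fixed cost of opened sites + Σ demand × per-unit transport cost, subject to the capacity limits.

265

Open {P-α, P-β}; cheapest assignment that respects the capacities:
  P-α (cap 13, load 13): N3, N4 — cost 4×3 + 9×8 = 84
  P-β (cap 16, load 12): N1, N2 — cost 2×12 + 10×4 = 64
  Shipping 148, fixed 117 → total 265.
  Any other capacity-feasible assignment to {P-α, P-β} ships for at least 148.
Compare {P-α, P-γ}: its best feasible assignment gives total 300.
Compare {P-β, P-γ}: its best feasible assignment gives total 309.
Every other set of open sites that can feasibly serve all demand totals ≥ 300 even under its best assignment. Minimum: 265.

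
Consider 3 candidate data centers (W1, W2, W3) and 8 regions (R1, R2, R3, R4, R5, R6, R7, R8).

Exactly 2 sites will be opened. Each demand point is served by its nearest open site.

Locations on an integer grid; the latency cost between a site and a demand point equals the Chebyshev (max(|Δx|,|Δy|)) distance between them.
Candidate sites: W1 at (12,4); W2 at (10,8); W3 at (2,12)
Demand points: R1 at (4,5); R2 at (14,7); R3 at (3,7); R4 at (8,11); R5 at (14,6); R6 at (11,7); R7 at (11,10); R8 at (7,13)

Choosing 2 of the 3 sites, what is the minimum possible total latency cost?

Open {W1, W2}.
  R1→W2 6, R2→W1 3, R3→W2 7, R4→W2 3, R5→W1 2, R6→W2 1, R7→W2 2, R8→W2 5  ⇒ total 29.
Compare {W2, W3}: total 30.
Compare {W1, W3}: total 37.

29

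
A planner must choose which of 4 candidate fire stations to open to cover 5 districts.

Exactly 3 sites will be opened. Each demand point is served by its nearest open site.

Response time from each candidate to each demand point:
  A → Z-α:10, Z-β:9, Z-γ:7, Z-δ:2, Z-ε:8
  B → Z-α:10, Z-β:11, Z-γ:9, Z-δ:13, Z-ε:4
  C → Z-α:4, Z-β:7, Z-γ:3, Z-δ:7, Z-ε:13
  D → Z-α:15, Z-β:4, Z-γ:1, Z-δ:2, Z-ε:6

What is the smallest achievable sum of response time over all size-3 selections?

Open {B, C, D}.
  Z-α→C 4, Z-β→D 4, Z-γ→D 1, Z-δ→D 2, Z-ε→B 4  ⇒ total 15.
Compare {A, C, D}: total 17.
Compare {A, B, C}: total 20.
No size-3 selection does better; minimum is 15.

15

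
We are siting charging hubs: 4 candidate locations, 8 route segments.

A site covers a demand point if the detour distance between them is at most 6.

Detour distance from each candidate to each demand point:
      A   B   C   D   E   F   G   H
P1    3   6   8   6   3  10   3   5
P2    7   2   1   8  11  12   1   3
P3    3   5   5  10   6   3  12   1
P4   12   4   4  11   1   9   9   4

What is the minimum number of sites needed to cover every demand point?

Coverage sets (demand points within 6 of each site):
  P1: {A, B, D, E, G, H}
  P2: {B, C, G, H}
  P3: {A, B, C, E, F, H}
  P4: {B, C, E, H}
No single site covers all 8 demand points.
But {P1, P3} covers everything, so the minimum is 2.

2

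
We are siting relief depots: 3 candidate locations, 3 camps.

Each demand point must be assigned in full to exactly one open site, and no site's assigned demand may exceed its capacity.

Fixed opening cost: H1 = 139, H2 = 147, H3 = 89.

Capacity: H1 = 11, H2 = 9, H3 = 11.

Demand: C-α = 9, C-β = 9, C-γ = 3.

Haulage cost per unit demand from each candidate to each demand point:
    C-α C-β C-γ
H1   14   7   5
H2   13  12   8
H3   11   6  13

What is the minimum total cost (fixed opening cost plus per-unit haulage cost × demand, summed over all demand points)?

561

Open {H1, H2, H3}; cheapest assignment that respects the capacities:
  H1 (cap 11, load 9): C-β — cost 9×7 = 63
  H2 (cap 9, load 3): C-γ — cost 3×8 = 24
  H3 (cap 11, load 9): C-α — cost 9×11 = 99
  Shipping 186, fixed 375 → total 561.
  Any other capacity-feasible assignment to {H1, H2, H3} ships for at least 186.
Total demand is 21; every other set of sites either has combined capacity below 21 or cannot fit the demands without splitting one across sites, so {H1, H2, H3} is the only feasible choice of open sites. Minimum: 561.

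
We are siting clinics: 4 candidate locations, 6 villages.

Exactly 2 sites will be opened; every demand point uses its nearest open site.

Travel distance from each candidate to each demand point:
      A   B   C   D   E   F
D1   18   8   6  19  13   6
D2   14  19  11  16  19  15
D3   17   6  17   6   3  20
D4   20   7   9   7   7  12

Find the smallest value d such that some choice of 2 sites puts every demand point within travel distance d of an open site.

Open {D2, D4}.
  Farthest demand point is A at travel distance 14 (to D2); all others are ≤ 14.
With {D2, D3} the worst case is 15.
With {D1, D2} the worst case is 16.
No size-2 selection achieves below 14.

14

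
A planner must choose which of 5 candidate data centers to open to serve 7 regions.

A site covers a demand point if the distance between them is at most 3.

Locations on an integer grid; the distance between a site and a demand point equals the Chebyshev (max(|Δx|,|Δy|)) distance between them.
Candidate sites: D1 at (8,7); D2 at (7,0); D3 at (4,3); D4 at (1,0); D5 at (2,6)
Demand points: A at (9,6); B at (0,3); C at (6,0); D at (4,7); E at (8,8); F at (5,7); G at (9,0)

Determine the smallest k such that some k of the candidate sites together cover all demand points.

3

Coverage sets (demand points within 3 of each site):
  D1: {A, E, F}
  D2: {C, G}
  D3: {C}
  D4: {B}
  D5: {B, D, F}
No 2 sites suffice: every size-2 union leaves at least one demand point uncovered.
But {D1, D2, D5} covers everything, so the minimum is 3.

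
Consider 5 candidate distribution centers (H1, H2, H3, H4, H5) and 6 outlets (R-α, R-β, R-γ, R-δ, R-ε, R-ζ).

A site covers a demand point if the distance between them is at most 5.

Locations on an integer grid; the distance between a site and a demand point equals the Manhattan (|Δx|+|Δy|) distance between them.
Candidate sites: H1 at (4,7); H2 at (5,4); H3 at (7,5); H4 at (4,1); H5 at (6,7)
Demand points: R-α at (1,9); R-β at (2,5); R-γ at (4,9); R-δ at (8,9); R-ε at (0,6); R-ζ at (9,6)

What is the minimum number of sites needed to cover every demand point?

Coverage sets (demand points within 5 of each site):
  H1: {R-α, R-β, R-γ, R-ε}
  H2: {R-β}
  H3: {R-β, R-δ, R-ζ}
  H4: {}
  H5: {R-γ, R-δ, R-ζ}
No single site covers all 6 demand points.
But {H1, H3} covers everything, so the minimum is 2.

2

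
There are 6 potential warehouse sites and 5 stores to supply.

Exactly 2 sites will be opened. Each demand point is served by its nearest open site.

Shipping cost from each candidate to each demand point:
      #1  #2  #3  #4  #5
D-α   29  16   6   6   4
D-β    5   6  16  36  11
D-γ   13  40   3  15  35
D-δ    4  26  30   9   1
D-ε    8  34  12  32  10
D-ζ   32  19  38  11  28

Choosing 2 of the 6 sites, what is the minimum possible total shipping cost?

27

Open {D-α, D-β}.
  #1→D-β 5, #2→D-β 6, #3→D-α 6, #4→D-α 6, #5→D-α 4  ⇒ total 27.
Compare {D-α, D-δ}: total 33.
Compare {D-β, D-δ}: total 36.
No size-2 selection does better; minimum is 27.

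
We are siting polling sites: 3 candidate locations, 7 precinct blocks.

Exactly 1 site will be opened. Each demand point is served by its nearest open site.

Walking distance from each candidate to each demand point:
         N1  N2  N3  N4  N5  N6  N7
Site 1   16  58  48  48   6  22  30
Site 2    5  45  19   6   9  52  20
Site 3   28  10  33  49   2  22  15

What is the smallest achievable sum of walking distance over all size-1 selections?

Open {Site 2}.
  N1→Site 2 5, N2→Site 2 45, N3→Site 2 19, N4→Site 2 6, N5→Site 2 9, N6→Site 2 52, N7→Site 2 20  ⇒ total 156.
Compare {Site 3}: total 159.
Compare {Site 1}: total 228.

156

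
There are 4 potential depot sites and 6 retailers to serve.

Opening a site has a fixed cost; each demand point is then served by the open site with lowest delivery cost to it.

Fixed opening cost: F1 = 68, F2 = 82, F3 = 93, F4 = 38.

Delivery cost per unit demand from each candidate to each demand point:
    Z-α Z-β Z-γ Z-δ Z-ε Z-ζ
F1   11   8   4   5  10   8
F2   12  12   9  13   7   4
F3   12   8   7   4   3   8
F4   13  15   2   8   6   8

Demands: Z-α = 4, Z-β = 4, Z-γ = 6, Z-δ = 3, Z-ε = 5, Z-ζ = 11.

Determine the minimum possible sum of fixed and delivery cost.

Open {F4}: assign each demand point to its cheapest open site.
  Z-α→F4 4×13=52, Z-β→F4 4×15=60, Z-γ→F4 6×2=12, Z-δ→F4 3×8=24, Z-ε→F4 5×6=30, Z-ζ→F4 11×8=88
  delivery cost 266, fixed 38 → total 304.
Compare {F1}: delivery cost 253 + fixed 68 = 321.
Compare {F2, F4}: delivery cost 206 + fixed 120 = 326.
Compare {F1, F4}: delivery cost 221 + fixed 106 = 327.
All other subsets cost ≥ 321. Minimum total cost: 304.

304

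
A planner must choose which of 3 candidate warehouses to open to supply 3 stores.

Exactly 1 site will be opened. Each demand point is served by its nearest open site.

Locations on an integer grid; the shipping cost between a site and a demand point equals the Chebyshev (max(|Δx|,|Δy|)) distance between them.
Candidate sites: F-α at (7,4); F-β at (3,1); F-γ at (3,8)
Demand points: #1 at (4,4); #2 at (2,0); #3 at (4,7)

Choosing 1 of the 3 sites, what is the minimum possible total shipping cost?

Open {F-β}.
  #1→F-β 3, #2→F-β 1, #3→F-β 6  ⇒ total 10.
Compare {F-α}: total 11.
Compare {F-γ}: total 13.

10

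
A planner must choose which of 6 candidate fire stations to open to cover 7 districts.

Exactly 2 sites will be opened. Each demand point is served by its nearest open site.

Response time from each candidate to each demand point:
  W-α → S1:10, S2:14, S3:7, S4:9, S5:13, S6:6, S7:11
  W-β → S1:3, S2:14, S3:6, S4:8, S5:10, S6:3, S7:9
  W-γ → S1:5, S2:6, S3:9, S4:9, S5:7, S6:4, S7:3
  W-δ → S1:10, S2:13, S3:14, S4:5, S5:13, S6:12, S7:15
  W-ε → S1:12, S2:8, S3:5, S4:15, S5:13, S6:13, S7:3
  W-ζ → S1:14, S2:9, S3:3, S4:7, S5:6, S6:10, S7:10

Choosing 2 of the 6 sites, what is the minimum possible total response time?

Open {W-γ, W-ζ}.
  S1→W-γ 5, S2→W-γ 6, S3→W-ζ 3, S4→W-ζ 7, S5→W-ζ 6, S6→W-γ 4, S7→W-γ 3  ⇒ total 34.
Compare {W-β, W-γ}: total 36.
Compare {W-γ, W-δ}: total 39.
No size-2 selection does better; minimum is 34.

34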